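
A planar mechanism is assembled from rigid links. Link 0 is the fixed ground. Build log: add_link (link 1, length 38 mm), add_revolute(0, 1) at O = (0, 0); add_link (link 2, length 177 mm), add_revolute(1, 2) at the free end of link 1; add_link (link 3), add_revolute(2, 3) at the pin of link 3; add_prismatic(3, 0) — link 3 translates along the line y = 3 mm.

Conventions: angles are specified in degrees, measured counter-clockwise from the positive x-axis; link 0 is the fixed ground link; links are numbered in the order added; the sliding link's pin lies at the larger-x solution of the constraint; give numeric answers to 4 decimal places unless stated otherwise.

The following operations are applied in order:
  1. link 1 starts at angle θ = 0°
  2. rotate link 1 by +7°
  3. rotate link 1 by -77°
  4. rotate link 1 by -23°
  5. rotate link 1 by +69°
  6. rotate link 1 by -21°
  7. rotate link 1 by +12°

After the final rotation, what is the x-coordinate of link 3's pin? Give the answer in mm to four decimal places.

geometry: r = 38 mm, L = 177 mm, e = 3 mm; θ starts at 0°
rotate link 1 by +7°: θ ← 0° +7° = 7°
rotate link 1 by -77°: θ ← 7° -77° = -70°
rotate link 1 by -23°: θ ← -70° -23° = -93°
rotate link 1 by +69°: θ ← -93° +69° = -24°
rotate link 1 by -21°: θ ← -24° -21° = -45°
rotate link 1 by +12°: θ ← -45° +12° = -33°
crank pin P = (r cos θ, r sin θ) = (31.869482, -20.696283)
h = r sin θ − e = -20.696283 − 3 = -23.696283
x = r cos θ + √(L² − h²) = 31.869482 + 175.406631 = 207.276112

207.2761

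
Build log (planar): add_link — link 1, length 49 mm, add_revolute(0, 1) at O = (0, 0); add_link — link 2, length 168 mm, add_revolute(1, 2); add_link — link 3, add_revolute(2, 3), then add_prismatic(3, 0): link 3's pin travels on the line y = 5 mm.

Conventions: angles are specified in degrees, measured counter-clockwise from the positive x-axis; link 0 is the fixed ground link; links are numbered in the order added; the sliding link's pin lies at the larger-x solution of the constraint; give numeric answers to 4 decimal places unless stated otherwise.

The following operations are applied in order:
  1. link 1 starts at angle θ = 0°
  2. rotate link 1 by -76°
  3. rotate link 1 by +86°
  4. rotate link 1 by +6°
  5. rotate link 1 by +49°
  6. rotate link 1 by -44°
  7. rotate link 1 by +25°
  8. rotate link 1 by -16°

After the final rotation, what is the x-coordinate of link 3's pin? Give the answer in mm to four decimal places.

geometry: r = 49 mm, L = 168 mm, e = 5 mm; θ starts at 0°
rotate link 1 by -76°: θ ← 0° -76° = -76°
rotate link 1 by +86°: θ ← -76° +86° = 10°
rotate link 1 by +6°: θ ← 10° +6° = 16°
rotate link 1 by +49°: θ ← 16° +49° = 65°
rotate link 1 by -44°: θ ← 65° -44° = 21°
rotate link 1 by +25°: θ ← 21° +25° = 46°
rotate link 1 by -16°: θ ← 46° -16° = 30°
crank pin P = (r cos θ, r sin θ) = (42.435245, 24.500000)
h = r sin θ − e = 24.500000 − 5 = 19.500000
x = r cos θ + √(L² − h²) = 42.435245 + 166.864466 = 209.299711

209.2997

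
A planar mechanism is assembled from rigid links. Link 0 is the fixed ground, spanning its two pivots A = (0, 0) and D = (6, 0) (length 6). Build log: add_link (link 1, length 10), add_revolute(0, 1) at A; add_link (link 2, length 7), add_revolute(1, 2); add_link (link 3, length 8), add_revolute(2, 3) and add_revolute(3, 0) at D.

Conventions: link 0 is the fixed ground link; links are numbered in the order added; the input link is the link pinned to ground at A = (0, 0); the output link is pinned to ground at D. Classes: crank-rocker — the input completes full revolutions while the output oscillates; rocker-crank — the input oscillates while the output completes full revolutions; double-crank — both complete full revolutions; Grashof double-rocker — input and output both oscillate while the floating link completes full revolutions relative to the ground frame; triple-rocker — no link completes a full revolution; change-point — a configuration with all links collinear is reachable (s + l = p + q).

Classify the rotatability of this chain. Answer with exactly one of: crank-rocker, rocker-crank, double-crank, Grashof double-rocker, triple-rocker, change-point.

lengths: ground=6, input=10, coupler=7, output=8
sorted: s=6 (shortest), l=10 (longest), p+q=15
s + l = 16 vs p + q = 15
s + l > p + q → non-Grashof → no link fully rotates → triple-rocker

triple-rocker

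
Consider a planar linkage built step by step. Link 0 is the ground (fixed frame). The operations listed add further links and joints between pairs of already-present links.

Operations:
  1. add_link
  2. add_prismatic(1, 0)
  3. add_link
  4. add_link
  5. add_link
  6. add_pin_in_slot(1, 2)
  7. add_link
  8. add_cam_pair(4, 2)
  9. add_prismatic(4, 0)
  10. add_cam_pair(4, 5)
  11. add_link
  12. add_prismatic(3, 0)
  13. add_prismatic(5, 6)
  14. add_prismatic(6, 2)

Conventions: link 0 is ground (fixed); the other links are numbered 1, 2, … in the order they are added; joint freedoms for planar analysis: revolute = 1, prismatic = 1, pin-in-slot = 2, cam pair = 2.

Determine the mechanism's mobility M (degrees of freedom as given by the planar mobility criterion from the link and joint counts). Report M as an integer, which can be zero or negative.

link 0 = ground. State L|J1|J2 = 1|0|0
+link1  2|0|0
P(1,0) f=1→J1  2|1|0
+link2  3|1|0
+link3  4|1|0
+link4  5|1|0
PS(1,2) f=2→J2  5|1|1
+link5  6|1|1
C(4,2) f=2→J2  6|1|2
P(4,0) f=1→J1  6|2|2
C(4,5) f=2→J2  6|2|3
+link6  7|2|3
P(3,0) f=1→J1  7|3|3
P(5,6) f=1→J1  7|4|3
P(6,2) f=1→J1  7|5|3
M = 3(7−1)−2·5−3 = 18−10−3 = 5

M = 5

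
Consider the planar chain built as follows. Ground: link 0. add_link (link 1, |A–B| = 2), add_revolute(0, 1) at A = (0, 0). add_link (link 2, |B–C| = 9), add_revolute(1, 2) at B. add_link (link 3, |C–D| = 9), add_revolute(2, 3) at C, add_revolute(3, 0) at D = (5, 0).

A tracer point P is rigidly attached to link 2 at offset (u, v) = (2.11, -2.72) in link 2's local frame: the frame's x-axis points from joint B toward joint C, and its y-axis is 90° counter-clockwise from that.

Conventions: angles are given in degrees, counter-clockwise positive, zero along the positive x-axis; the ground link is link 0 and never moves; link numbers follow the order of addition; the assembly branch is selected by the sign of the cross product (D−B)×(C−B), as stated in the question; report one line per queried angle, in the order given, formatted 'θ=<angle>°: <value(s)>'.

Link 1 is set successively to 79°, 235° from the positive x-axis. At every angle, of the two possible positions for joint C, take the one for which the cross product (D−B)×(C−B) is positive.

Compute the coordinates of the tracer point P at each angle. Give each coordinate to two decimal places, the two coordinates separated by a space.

A=(0,0), D=(5.00,0)
θ=79°: B = A + 2.00·(cos79°, sin79°) = (0.3816, 1.9633)
θ=79°: |BD| = 5.0183
θ=79°: circle(B,9.00) ∩ circle(D,9.00): a=2.5092, h=8.6432
θ=79°:   candidates: C₊=(6.0721,8.9359) cross=43.374; C₋=(-0.6905,-6.9727) cross=-43.374
θ=79°:   branch + wants cross > 0 → take C=(6.0721,8.9359) (cross=43.374)
θ=79°: ex = (C−B)/|BC| = (0.6323,0.7747); ey = (-0.7747,0.6323)
θ=79°: P = B + 2.11·ex + -2.72·ey = (3.8230,1.8782)
θ=235°: B = A + 2.00·(cos235°, sin235°) = (-1.1472, -1.6383)
θ=235°: |BD| = 6.3617
θ=235°: circle(B,9.00) ∩ circle(D,9.00): a=3.1809, h=8.4192
θ=235°:   candidates: C₊=(-0.2417,7.3160) cross=53.560; C₋=(4.0946,-8.9543) cross=-53.560
θ=235°:   branch + wants cross > 0 → take C=(-0.2417,7.3160) (cross=53.560)
θ=235°: ex = (C−B)/|BC| = (0.1006,0.9949); ey = (-0.9949,0.1006)
θ=235°: P = B + 2.11·ex + -2.72·ey = (1.7713,0.1873)

θ=79°: 3.82 1.88
θ=235°: 1.77 0.19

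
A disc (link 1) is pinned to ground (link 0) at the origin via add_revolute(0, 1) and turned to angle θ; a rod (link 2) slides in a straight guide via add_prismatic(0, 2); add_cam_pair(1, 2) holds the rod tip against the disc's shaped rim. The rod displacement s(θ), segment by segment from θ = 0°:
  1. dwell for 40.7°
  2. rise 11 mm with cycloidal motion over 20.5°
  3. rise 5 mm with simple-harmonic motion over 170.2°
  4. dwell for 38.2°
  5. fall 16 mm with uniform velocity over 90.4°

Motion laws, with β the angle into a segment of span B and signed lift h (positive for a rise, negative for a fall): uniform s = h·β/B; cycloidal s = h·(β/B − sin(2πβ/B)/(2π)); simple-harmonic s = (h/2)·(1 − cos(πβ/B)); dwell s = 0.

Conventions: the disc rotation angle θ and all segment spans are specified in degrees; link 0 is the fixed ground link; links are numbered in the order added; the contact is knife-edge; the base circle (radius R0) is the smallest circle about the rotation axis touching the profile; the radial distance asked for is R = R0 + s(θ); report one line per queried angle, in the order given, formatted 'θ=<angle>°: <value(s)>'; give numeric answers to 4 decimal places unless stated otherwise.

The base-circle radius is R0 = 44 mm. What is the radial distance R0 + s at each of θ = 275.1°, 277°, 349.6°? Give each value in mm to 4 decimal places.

segment 1 (0° to 40.7°, dwell): s unchanged at 0.0000
segment 2 (40.7° to 61.2°, cycloidal, h = 11) is passed completely: s = 0.0000 + (11) = 11.0000
segment 3 (61.2° to 231.4°, simple-harmonic, h = 5) is passed completely: s = 11.0000 + (5) = 16.0000
segment 4 (231.4° to 269.6°, dwell): s unchanged at 16.0000
θ = 275.1° falls in segment 5 (269.6° to 360°, uniform, h = -16): β = 275.1 − 269.6 = 5.5°, B = 90.4°; Δs = -16·5.5/90.4 = -0.9735; s = 16.0000 − 0.9735 = 15.0265
θ = 277° falls in segment 5 (269.6° to 360°, uniform, h = -16): β = 277 − 269.6 = 7.4°, B = 90.4°; Δs = -16·7.4/90.4 = -1.3097; s = 16.0000 − 1.3097 = 14.6903
θ = 349.6° falls in segment 5 (269.6° to 360°, uniform, h = -16): β = 349.6 − 269.6 = 80°, B = 90.4°; Δs = -16·80/90.4 = -14.1593; s = 16.0000 − 14.1593 = 1.8407
θ=275.1°: R = R0 + s = 44 + 15.0265 = 59.0265
θ=277°: R = R0 + s = 44 + 14.6903 = 58.6903
θ=349.6°: R = R0 + s = 44 + 1.8407 = 45.8407

θ=275.1°: 59.0265
θ=277°: 58.6903
θ=349.6°: 45.8407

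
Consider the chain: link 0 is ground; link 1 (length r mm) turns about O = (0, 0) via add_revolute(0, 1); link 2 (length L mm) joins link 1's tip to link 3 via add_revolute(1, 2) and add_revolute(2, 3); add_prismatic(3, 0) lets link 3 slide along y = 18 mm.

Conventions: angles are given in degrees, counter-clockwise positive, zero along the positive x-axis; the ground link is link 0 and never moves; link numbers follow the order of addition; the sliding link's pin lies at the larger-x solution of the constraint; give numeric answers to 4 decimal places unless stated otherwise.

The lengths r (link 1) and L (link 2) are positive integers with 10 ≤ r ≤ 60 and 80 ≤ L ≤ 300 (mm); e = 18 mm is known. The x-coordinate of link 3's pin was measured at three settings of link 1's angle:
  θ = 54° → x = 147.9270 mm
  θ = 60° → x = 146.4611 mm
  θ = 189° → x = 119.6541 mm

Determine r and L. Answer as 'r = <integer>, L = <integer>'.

constraint per measurement: (x − r cos θ)² + (r sin θ − e)² = L²
subtracting the θ₁ and θ₂ equations cancels the r² and L² terms:
r = (x₁² − x₂²) / (2[(x₁cos θ₁ + e sin θ₁) − (x₂cos θ₂ + e sin θ₂)]) = 16.9998 → r = 17
L² = (x₁ − r cos θ₁)² + (r sin θ₁ − e)² = 19044.0024 → L = 138.0000 → L = 138
check at θ₃=189°: x = 119.6541 (printed 119.6541) ✓

r = 17, L = 138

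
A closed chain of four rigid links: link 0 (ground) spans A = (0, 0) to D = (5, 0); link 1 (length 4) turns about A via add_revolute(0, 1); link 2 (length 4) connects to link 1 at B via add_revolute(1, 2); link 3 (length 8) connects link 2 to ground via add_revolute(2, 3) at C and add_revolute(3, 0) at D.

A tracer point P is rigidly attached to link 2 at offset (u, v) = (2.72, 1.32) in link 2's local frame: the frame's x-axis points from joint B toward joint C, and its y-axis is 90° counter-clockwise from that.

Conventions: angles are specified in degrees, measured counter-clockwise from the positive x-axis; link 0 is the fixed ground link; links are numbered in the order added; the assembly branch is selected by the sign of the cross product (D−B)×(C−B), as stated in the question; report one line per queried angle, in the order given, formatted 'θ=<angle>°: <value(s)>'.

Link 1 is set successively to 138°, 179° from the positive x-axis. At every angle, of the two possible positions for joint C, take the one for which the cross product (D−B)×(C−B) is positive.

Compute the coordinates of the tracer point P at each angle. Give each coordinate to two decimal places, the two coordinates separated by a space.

A=(0,0), D=(5.00,0)
θ=138°: B = A + 4.00·(cos138°, sin138°) = (-2.9726, 2.6765)
θ=138°: |BD| = 8.4099
θ=138°: circle(B,4.00) ∩ circle(D,8.00): a=1.3511, h=3.7649
θ=138°:   candidates: C₊=(-0.4935,5.8156) cross=31.662; C₋=(-2.8899,-1.3226) cross=-31.662
θ=138°:   branch + wants cross > 0 → take C=(-0.4935,5.8156) (cross=31.662)
θ=138°: ex = (C−B)/|BC| = (0.6198,0.7848); ey = (-0.7848,0.6198)
θ=138°: P = B + 2.72·ex + 1.32·ey = (-2.3227,5.6292)
θ=179°: B = A + 4.00·(cos179°, sin179°) = (-3.9994, 0.0698)
θ=179°: |BD| = 8.9997
θ=179°: circle(B,4.00) ∩ circle(D,8.00): a=1.8331, h=3.5553
θ=179°:   candidates: C₊=(-2.1388,3.6107) cross=31.996; C₋=(-2.1940,-3.4996) cross=-31.996
θ=179°:   branch + wants cross > 0 → take C=(-2.1388,3.6107) (cross=31.996)
θ=179°: ex = (C−B)/|BC| = (0.4651,0.8852); ey = (-0.8852,0.4651)
θ=179°: P = B + 2.72·ex + 1.32·ey = (-3.9027,3.0916)

θ=138°: -2.32 5.63
θ=179°: -3.90 3.09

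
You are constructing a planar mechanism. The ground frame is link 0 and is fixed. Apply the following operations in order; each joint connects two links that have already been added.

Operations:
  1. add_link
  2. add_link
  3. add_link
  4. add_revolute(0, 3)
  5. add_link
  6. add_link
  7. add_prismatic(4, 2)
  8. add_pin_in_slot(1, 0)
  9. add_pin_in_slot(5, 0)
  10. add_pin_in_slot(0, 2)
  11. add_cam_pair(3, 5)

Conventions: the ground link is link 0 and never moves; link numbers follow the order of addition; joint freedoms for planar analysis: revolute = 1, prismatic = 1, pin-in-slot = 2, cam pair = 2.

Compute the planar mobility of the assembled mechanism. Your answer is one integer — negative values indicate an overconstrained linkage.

(L,J1,J2)=(1,0,0); link0 fixed
link1: (2,0,0)
link2: (3,0,0)
link3: (4,0,0)
R 0-3 [J1]: (4,1,0)
link4: (5,1,0)
link5: (6,1,0)
P 4-2 [J1]: (6,2,0)
PS 1-0 [J2]: (6,2,1)
PS 5-0 [J2]: (6,2,2)
PS 0-2 [J2]: (6,2,3)
C 3-5 [J2]: (6,2,4)
Grübler: 3·5 − 2·2 − 4 = 7

M = 7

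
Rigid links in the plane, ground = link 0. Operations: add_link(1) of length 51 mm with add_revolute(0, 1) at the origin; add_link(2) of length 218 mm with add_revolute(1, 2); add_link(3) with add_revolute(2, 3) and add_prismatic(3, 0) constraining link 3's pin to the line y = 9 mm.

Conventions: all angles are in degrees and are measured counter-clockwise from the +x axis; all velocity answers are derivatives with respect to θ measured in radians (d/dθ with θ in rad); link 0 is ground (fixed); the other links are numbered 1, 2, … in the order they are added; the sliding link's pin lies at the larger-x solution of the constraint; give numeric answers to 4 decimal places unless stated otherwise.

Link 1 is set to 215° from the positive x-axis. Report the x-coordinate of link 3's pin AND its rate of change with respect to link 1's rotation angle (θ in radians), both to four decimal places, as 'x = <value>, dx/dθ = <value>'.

geometry: r = 51 mm, L = 218 mm, e = 9 mm
crank pin P = (r cos θ, r sin θ) = (-41.776754, -29.252398)
h = r sin θ − e = -29.252398 − 9 = -38.252398
x = r cos θ + √(L² − h²) = -41.776754 + 214.617693 = 172.840938
dx/dθ = −r sin θ − h·r cos θ/√(L² − h²) (θ in radians; h = -38.252398) = 21.806316

x = 172.8409, dx/dθ = 21.8063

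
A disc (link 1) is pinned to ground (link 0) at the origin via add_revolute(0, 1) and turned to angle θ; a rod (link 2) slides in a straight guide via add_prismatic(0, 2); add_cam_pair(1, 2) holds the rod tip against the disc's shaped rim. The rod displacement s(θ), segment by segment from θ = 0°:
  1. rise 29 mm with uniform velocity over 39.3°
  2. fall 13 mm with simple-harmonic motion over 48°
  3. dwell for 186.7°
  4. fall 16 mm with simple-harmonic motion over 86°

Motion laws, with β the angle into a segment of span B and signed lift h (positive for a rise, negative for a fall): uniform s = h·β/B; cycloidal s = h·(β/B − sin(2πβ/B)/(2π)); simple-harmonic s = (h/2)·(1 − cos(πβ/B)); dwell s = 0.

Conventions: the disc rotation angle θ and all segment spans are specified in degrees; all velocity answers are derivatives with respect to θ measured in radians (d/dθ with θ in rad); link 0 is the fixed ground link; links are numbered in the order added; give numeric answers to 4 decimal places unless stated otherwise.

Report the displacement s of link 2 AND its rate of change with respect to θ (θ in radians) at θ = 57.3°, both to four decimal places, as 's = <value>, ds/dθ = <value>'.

segment 1 (0° to 39.3°, uniform, h = 29) is passed completely: s = 0.0000 + (29) = 29.0000
θ = 57.3° falls in segment 2 (39.3° to 87.3°, simple-harmonic, h = -13): β = 57.3 − 39.3 = 18°, B = 48°; Δs = -13/2·(1 − cos(π·0.3750)) = -4.0126; s = 29.0000 − 4.0126 = 24.9874
velocity in seg [39.3°–87.3°] (simple-harmonic), θ in radians: β = 18° = 0.3142 rad, B = 48° = 0.8378 rad; ds/dθ = (πh/(2B)) sin(πβ/B) = (π·(-13)/(2·0.8378)) sin(π·0.3750) = -22.519564 mm/rad

s = 24.9874, ds/dθ = -22.5196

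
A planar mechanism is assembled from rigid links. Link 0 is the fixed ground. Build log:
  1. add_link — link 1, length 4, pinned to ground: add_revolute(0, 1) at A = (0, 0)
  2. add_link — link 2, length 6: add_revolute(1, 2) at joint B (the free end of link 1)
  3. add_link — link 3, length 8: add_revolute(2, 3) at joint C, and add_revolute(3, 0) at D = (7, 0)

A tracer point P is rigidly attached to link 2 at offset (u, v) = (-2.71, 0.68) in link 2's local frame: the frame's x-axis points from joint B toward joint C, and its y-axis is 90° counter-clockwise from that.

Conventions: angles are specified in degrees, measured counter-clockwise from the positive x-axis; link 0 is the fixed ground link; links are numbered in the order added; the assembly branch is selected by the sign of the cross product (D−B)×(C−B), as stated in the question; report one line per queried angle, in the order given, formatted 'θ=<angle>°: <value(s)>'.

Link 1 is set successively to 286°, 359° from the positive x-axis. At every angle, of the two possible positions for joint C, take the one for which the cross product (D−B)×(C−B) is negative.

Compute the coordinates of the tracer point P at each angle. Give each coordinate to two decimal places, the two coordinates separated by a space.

A=(0,0), D=(7.00,0)
θ=286°: B = A + 4.00·(cos286°, sin286°) = (1.1025, -3.8450)
θ=286°: |BD| = 7.0402
θ=286°: circle(B,6.00) ∩ circle(D,8.00): a=1.5315, h=5.8012
θ=286°:   candidates: C₊=(-0.7829,1.8510) cross=40.842; C₋=(5.5539,-7.8682) cross=-40.842
θ=286°:   branch - wants cross < 0 → take C=(5.5539,-7.8682) (cross=-40.842)
θ=286°: ex = (C−B)/|BC| = (0.7419,-0.6705); ey = (0.6705,0.7419)
θ=286°: P = B + -2.71·ex + 0.68·ey = (-0.4520,-1.5234)
θ=359°: B = A + 4.00·(cos359°, sin359°) = (3.9994, -0.0698)
θ=359°: |BD| = 3.0014
θ=359°: circle(B,6.00) ∩ circle(D,8.00): a=-3.1637, h=5.0981
θ=359°:   candidates: C₊=(0.7179,4.9533) cross=15.302; C₋=(0.9551,-5.2401) cross=-15.302
θ=359°:   branch - wants cross < 0 → take C=(0.9551,-5.2401) (cross=-15.302)
θ=359°: ex = (C−B)/|BC| = (-0.5074,-0.8617); ey = (0.8617,-0.5074)
θ=359°: P = B + -2.71·ex + 0.68·ey = (5.9604,1.9204)

θ=286°: -0.45 -1.52
θ=359°: 5.96 1.92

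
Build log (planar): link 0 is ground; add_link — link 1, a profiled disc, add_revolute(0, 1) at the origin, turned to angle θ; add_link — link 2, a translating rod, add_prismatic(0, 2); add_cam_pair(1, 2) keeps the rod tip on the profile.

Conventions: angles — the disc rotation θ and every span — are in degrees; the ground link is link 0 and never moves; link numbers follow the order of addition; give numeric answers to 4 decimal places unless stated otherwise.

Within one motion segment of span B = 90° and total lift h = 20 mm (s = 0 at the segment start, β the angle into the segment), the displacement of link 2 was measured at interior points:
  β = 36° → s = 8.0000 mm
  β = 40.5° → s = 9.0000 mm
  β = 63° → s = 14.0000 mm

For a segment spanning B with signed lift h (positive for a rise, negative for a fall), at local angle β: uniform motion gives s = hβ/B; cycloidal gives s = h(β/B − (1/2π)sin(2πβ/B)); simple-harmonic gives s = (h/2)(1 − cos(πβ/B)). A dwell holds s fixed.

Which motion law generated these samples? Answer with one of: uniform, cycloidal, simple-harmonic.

candidates at β/B = r: uniform s = h·r (linear in β); cycloidal s = h·(r − sin(2πr)/(2π)); simple-harmonic s = (h/2)(1 − cos(πr))
β=36°: printed 8.0000 | uniform 8.0000, cycloidal 6.1290, simple-harmonic 6.9098
β=40.5°: printed 9.0000 | uniform 9.0000, cycloidal 8.0164, simple-harmonic 8.4357
β=63°: printed 14.0000 | uniform 14.0000, cycloidal 17.0273, simple-harmonic 15.8779
only one law matches every sample → uniform

uniform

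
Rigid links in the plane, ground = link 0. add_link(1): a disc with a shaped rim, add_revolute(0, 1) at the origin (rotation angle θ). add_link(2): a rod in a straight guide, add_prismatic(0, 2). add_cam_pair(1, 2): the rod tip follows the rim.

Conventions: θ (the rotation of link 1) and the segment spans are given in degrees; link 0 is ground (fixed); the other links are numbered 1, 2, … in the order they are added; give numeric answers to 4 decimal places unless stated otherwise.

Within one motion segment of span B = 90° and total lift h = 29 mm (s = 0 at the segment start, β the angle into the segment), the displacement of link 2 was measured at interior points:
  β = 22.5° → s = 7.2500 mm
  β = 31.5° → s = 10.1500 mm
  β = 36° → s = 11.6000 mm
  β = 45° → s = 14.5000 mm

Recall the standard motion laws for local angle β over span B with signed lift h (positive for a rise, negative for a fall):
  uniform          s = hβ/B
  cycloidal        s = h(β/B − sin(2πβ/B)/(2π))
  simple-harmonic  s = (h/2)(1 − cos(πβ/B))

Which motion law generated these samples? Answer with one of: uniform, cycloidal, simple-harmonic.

candidates at β/B = r: uniform s = h·r (linear in β); cycloidal s = h·(r − sin(2πr)/(2π)); simple-harmonic s = (h/2)(1 − cos(πr))
β=22.5°: printed 7.2500 | uniform 7.2500, cycloidal 2.6345, simple-harmonic 4.2470
β=31.5°: printed 10.1500 | uniform 10.1500, cycloidal 6.4160, simple-harmonic 7.9171
β=36°: printed 11.6000 | uniform 11.6000, cycloidal 8.8871, simple-harmonic 10.0193
β=45°: printed 14.5000 | uniform 14.5000, cycloidal 14.5000, simple-harmonic 14.5000
only one law matches every sample → uniform

uniform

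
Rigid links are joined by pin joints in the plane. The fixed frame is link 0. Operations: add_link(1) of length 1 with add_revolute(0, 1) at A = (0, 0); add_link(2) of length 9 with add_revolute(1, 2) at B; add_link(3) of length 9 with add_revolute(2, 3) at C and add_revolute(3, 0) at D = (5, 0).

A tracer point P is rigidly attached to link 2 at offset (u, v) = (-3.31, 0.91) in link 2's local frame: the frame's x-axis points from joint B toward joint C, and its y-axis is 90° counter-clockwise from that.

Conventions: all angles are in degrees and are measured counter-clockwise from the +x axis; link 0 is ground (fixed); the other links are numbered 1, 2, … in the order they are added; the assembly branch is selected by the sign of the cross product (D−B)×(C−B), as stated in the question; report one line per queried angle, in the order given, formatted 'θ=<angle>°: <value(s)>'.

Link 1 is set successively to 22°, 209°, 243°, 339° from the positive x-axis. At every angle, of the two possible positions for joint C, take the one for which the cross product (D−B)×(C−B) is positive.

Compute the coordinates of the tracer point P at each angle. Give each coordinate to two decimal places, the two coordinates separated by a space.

A=(0,0), D=(5.00,0)
θ=22°: B = A + 1.00·(cos22°, sin22°) = (0.9272, 0.3746)
θ=22°: |BD| = 4.0900
θ=22°: circle(B,9.00) ∩ circle(D,9.00): a=2.0450, h=8.7646
θ=22°:   candidates: C₊=(3.7663,8.9150) cross=35.847; C₋=(2.1608,-8.5404) cross=-35.847
θ=22°:   branch + wants cross > 0 → take C=(3.7663,8.9150) (cross=35.847)
θ=22°: ex = (C−B)/|BC| = (0.3155,0.9489); ey = (-0.9489,0.3155)
θ=22°: P = B + -3.31·ex + 0.91·ey = (-0.9805,-2.4793)
θ=209°: B = A + 1.00·(cos209°, sin209°) = (-0.8746, -0.4848)
θ=209°: |BD| = 5.8946
θ=209°: circle(B,9.00) ∩ circle(D,9.00): a=2.9473, h=8.5037
θ=209°:   candidates: C₊=(1.3633,8.2325) cross=50.126; C₋=(2.7621,-8.7173) cross=-50.126
θ=209°:   branch + wants cross > 0 → take C=(1.3633,8.2325) (cross=50.126)
θ=209°: ex = (C−B)/|BC| = (0.2487,0.9686); ey = (-0.9686,0.2487)
θ=209°: P = B + -3.31·ex + 0.91·ey = (-2.5791,-3.4646)
θ=243°: B = A + 1.00·(cos243°, sin243°) = (-0.4540, -0.8910)
θ=243°: |BD| = 5.5263
θ=243°: circle(B,9.00) ∩ circle(D,9.00): a=2.7631, h=8.5653
θ=243°:   candidates: C₊=(0.8920,8.0078) cross=47.335; C₋=(3.6540,-8.8988) cross=-47.335
θ=243°:   branch + wants cross > 0 → take C=(0.8920,8.0078) (cross=47.335)
θ=243°: ex = (C−B)/|BC| = (0.1496,0.9888); ey = (-0.9888,0.1496)
θ=243°: P = B + -3.31·ex + 0.91·ey = (-1.8488,-4.0277)
θ=339°: B = A + 1.00·(cos339°, sin339°) = (0.9336, -0.3584)
θ=339°: |BD| = 4.0822
θ=339°: circle(B,9.00) ∩ circle(D,9.00): a=2.0411, h=8.7655
θ=339°:   candidates: C₊=(2.1973,8.5525) cross=35.782; C₋=(3.7363,-8.9108) cross=-35.782
θ=339°:   branch + wants cross > 0 → take C=(2.1973,8.5525) (cross=35.782)
θ=339°: ex = (C−B)/|BC| = (0.1404,0.9901); ey = (-0.9901,0.1404)
θ=339°: P = B + -3.31·ex + 0.91·ey = (-0.4322,-3.5078)

θ=22°: -0.98 -2.48
θ=209°: -2.58 -3.46
θ=243°: -1.85 -4.03
θ=339°: -0.43 -3.51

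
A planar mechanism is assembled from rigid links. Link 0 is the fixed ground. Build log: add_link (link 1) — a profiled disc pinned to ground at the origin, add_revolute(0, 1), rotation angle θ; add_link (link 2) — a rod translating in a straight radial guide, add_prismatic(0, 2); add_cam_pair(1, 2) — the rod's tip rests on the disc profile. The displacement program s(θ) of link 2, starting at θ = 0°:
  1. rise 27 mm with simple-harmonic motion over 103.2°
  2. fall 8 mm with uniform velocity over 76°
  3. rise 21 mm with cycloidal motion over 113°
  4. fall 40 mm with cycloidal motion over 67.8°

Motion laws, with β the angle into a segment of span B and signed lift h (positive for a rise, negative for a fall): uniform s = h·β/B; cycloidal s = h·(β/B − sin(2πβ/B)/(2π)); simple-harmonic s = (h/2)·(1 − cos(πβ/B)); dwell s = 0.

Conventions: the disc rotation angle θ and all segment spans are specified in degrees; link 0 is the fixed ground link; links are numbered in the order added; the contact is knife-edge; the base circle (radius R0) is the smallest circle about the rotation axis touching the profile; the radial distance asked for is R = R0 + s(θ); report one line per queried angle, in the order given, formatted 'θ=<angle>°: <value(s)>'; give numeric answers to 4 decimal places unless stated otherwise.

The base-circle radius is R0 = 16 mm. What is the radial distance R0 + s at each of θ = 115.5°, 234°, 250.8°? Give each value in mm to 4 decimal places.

seg 1 [0°–103.2°] simple-harmonic, h=27: full span → s += 27 → s = 27.0000
seg 2 [103.2°–179.2°] uniform, h=-8: θ=115.5° here. β=12.3, B=76. -8·12.3/76 = -1.2947 → s = 25.7053
seg 2 [103.2°–179.2°] uniform, h=-8: full span → s += -8 → s = 19.0000
seg 3 [179.2°–292.2°] cycloidal, h=21: θ=234° here. β=54.8, B=113. 21·(0.4850 − sin(2π·0.4850)/(2π)) = 9.8686 → s = 28.8686
seg 3 [179.2°–292.2°] cycloidal, h=21: θ=250.8° here. β=71.6, B=113. 21·(0.6336 − sin(2π·0.6336)/(2π)) = 15.7941 → s = 34.7941
θ=115.5°: R = R0 + s = 16 + 25.7053 = 41.7053
θ=234°: R = R0 + s = 16 + 28.8686 = 44.8686
θ=250.8°: R = R0 + s = 16 + 34.7941 = 50.7941

θ=115.5°: 41.7053
θ=234°: 44.8686
θ=250.8°: 50.7941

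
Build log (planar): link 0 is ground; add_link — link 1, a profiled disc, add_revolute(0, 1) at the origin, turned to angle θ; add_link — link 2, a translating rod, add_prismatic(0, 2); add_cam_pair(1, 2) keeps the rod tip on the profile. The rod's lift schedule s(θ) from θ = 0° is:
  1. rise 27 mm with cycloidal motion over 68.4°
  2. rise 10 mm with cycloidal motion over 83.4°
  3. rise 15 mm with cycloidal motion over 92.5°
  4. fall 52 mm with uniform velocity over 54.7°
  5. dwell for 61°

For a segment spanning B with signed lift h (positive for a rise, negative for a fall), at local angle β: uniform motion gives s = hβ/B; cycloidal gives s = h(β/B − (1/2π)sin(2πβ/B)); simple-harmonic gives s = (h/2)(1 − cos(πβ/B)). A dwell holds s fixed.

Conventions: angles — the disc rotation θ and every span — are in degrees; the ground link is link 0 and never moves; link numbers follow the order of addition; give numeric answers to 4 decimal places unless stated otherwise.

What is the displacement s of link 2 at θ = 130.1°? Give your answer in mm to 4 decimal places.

seg 1 [0°–68.4°] cycloidal, h=27: full span → s += 27 → s = 27.0000
seg 2 [68.4°–151.8°] cycloidal, h=10: θ=130.1° here. β=61.7, B=83.4. 10·(0.7398 − sin(2π·0.7398)/(2π)) = 8.9864 → s = 35.9864

35.9864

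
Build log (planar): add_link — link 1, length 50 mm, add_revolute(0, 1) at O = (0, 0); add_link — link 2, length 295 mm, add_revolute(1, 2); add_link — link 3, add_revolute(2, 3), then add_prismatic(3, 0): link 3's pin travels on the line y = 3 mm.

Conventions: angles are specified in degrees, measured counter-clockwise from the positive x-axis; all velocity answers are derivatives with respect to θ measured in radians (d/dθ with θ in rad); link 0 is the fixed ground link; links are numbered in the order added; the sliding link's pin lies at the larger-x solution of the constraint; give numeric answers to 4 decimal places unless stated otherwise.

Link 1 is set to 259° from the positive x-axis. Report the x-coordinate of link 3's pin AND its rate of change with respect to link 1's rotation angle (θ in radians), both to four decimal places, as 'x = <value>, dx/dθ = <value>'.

geometry: r = 50 mm, L = 295 mm, e = 3 mm
crank pin P = (r cos θ, r sin θ) = (-9.540450, -49.081359)
h = r sin θ − e = -49.081359 − 3 = -52.081359
x = r cos θ + √(L² − h²) = -9.540450 + 290.366203 = 280.825754
dx/dθ = −r sin θ − h·r cos θ/√(L² − h²) (θ in radians; h = -52.081359) = 47.370142

x = 280.8258, dx/dθ = 47.3701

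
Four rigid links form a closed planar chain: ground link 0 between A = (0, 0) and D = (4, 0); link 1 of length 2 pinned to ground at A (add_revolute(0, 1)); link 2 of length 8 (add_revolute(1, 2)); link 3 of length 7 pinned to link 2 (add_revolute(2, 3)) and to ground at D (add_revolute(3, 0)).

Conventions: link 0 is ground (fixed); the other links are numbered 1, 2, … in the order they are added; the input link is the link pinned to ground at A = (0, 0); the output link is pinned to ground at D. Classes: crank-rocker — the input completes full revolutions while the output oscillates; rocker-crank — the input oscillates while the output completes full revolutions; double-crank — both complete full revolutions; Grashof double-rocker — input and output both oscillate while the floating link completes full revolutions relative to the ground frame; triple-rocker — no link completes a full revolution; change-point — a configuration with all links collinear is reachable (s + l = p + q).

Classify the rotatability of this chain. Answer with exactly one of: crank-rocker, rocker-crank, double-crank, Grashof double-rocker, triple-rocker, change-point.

lengths: ground=4, input=2, coupler=8, output=7
sorted: s=2 (shortest), l=8 (longest), p+q=11
s + l = 10 vs p + q = 11
s + l < p + q (Grashof) with shortest = input link → crank-rocker

crank-rocker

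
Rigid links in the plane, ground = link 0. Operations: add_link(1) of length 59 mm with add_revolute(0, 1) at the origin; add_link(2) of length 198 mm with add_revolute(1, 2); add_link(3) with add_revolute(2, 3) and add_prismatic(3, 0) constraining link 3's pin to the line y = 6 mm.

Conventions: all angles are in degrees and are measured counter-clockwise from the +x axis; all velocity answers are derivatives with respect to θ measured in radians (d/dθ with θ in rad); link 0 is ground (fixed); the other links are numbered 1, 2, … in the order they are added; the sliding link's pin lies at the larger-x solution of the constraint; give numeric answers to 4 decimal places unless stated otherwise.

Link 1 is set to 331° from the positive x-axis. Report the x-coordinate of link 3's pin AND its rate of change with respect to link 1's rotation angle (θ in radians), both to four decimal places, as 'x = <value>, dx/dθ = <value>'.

geometry: r = 59 mm, L = 198 mm, e = 6 mm
crank pin P = (r cos θ, r sin θ) = (51.602563, -28.603768)
h = r sin θ − e = -28.603768 − 6 = -34.603768
x = r cos θ + √(L² − h²) = 51.602563 + 194.952762 = 246.555324
dx/dθ = −r sin θ − h·r cos θ/√(L² − h²) (θ in radians; h = -34.603768) = 37.763130

x = 246.5553, dx/dθ = 37.7631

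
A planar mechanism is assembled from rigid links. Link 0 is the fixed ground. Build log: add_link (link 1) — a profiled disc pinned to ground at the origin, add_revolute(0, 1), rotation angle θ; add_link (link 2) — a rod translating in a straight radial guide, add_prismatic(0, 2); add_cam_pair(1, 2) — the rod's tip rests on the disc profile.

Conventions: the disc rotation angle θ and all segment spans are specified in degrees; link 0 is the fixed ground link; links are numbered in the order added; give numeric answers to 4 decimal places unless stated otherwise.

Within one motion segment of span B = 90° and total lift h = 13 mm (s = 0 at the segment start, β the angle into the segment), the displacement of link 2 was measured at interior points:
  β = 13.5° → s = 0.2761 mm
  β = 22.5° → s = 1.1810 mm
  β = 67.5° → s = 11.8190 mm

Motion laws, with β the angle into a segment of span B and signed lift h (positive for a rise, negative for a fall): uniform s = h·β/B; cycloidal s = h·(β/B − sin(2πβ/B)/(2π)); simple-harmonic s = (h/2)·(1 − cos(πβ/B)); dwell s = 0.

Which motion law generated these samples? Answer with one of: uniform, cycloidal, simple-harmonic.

candidates at β/B = r: uniform s = h·r (linear in β); cycloidal s = h·(r − sin(2πr)/(2π)); simple-harmonic s = (h/2)(1 − cos(πr))
β=13.5°: printed 0.2761 | uniform 1.9500, cycloidal 0.2761, simple-harmonic 0.7085
β=22.5°: printed 1.1810 | uniform 3.2500, cycloidal 1.1810, simple-harmonic 1.9038
β=67.5°: printed 11.8190 | uniform 9.7500, cycloidal 11.8190, simple-harmonic 11.0962
only one law matches every sample → cycloidal

cycloidal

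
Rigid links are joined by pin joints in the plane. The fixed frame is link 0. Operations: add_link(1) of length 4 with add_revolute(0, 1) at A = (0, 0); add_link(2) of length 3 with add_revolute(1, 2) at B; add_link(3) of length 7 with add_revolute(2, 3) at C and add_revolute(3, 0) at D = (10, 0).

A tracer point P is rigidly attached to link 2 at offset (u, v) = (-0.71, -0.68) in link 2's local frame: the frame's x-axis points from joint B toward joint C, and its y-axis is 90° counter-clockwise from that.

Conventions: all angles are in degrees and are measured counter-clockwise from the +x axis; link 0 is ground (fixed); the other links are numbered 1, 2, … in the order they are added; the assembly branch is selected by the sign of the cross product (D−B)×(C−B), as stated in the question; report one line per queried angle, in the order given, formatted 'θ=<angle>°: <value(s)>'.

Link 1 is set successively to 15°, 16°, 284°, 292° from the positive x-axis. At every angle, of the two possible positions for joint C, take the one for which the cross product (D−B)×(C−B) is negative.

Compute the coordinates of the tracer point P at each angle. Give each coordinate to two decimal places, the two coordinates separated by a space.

A=(0,0), D=(10.00,0)
θ=15°: B = A + 4.00·(cos15°, sin15°) = (3.8637, 1.0353)
θ=15°: |BD| = 6.2230
θ=15°: circle(B,3.00) ∩ circle(D,7.00): a=-0.1024, h=2.9983
θ=15°:   candidates: C₊=(4.2616,4.0088) cross=18.658; C₋=(3.2640,-1.9042) cross=-18.658
θ=15°:   branch - wants cross < 0 → take C=(3.2640,-1.9042) (cross=-18.658)
θ=15°: ex = (C−B)/|BC| = (-0.1999,-0.9798); ey = (0.9798,-0.1999)
θ=15°: P = B + -0.71·ex + -0.68·ey = (3.3394,1.8669)
θ=16°: B = A + 4.00·(cos16°, sin16°) = (3.8450, 1.1025)
θ=16°: |BD| = 6.2529
θ=16°: circle(B,3.00) ∩ circle(D,7.00): a=-0.0720, h=2.9991
θ=16°:   candidates: C₊=(4.3030,4.0674) cross=18.753; C₋=(3.2453,-1.8369) cross=-18.753
θ=16°:   branch - wants cross < 0 → take C=(3.2453,-1.8369) (cross=-18.753)
θ=16°: ex = (C−B)/|BC| = (-0.1999,-0.9798); ey = (0.9798,-0.1999)
θ=16°: P = B + -0.71·ex + -0.68·ey = (3.3207,1.9342)
θ=284°: B = A + 4.00·(cos284°, sin284°) = (0.9677, -3.8812)
θ=284°: |BD| = 9.8309
θ=284°: circle(B,3.00) ∩ circle(D,7.00): a=2.8810, h=0.8364
θ=284°:   candidates: C₊=(3.2845,-1.9753) cross=8.223; C₋=(3.9449,-3.5123) cross=-8.223
θ=284°:   branch - wants cross < 0 → take C=(3.9449,-3.5123) (cross=-8.223)
θ=284°: ex = (C−B)/|BC| = (0.9924,0.1230); ey = (-0.1230,0.9924)
θ=284°: P = B + -0.71·ex + -0.68·ey = (0.3467,-4.6433)
θ=292°: B = A + 4.00·(cos292°, sin292°) = (1.4984, -3.7087)
θ=292°: |BD| = 9.2753
θ=292°: circle(B,3.00) ∩ circle(D,7.00): a=2.4814, h=1.6860
θ=292°:   candidates: C₊=(3.0987,-1.1712) cross=15.638; C₋=(4.4470,-4.2619) cross=-15.638
θ=292°:   branch - wants cross < 0 → take C=(4.4470,-4.2619) (cross=-15.638)
θ=292°: ex = (C−B)/|BC| = (0.9829,-0.1844); ey = (0.1844,0.9829)
θ=292°: P = B + -0.71·ex + -0.68·ey = (0.6752,-4.2462)

θ=15°: 3.34 1.87
θ=16°: 3.32 1.93
θ=284°: 0.35 -4.64
θ=292°: 0.68 -4.25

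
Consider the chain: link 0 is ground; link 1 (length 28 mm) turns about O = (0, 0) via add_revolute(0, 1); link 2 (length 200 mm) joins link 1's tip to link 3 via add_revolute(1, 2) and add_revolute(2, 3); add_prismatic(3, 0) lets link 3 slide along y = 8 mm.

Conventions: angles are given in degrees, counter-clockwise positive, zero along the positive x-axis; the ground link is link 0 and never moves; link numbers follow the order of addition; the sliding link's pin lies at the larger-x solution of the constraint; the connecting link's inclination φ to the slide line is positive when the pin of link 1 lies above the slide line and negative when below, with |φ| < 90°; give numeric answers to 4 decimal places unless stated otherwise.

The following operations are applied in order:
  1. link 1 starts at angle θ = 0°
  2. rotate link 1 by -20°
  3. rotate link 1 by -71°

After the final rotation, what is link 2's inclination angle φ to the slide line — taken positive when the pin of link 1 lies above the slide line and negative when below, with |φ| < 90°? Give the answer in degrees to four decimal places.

geometry: r = 28 mm, L = 200 mm, e = 8 mm; θ starts at 0°
rotate link 1 by -20°: θ ← 0° -20° = -20°
rotate link 1 by -71°: θ ← -20° -71° = -91°
h = r sin θ − e = -27.995735 − 8 = -35.995735
sin φ = h / L = -35.995735 / 200 = -0.17997868
φ = arcsin(-0.17997868) = -10.368518°

-10.3685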